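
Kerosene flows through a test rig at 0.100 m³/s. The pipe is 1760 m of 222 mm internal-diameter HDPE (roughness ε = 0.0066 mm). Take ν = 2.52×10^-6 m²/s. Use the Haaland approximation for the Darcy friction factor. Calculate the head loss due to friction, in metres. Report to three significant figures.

h_f ≈ 41.3 m

V = 4Q/(πD²) = 4·0.100/(π·0.222²) = 2.583 m/s
Re = VD/ν = 2.583·0.222/2.52×10^-6 = 2.28×10^5 → turbulent
ε/D = 0.0066/222 = 2.97×10^-5
Haaland: f = 0.01532
h_f = f(L/D)V²/(2g) = 0.01532·(1760/0.222)·2.583²/(2·9.81) = 41.33 m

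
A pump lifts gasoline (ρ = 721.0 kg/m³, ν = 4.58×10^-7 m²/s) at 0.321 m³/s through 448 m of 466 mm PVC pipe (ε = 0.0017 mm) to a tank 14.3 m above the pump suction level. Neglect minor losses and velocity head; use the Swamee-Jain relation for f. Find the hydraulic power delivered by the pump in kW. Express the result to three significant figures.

V = 4Q/(πD²) = 1.882 m/s; Re = 1.91×10^6; ε/D = 3.65×10^-6; f = 0.01057
h_f = f(L/D)V²/2g = 1.835 m
Total head H = z + h_f = 14.3 + 1.835 = 16.14 m
P_hyd = ρgQH = 721.0·9.81·0.321·16.14 = 36.63 kW

P_hyd ≈ 36.6 kW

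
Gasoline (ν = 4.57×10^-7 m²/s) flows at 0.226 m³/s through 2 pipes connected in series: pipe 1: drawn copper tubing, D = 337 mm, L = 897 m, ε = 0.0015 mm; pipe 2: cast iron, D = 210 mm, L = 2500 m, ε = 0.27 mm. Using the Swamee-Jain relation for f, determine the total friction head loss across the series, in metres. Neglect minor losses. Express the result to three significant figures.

H ≈ 552 m

Pipe 1: V = 2.534 m/s, Re = 1.87×10^6, ε/D = 4.45×10^-6, f = 0.01064, h_1 = f(L/D)V²/2g = 9.268 m
Pipe 2: V = 6.525 m/s, Re = 3.00×10^6, ε/D = 0.00129, f = 0.02102, h_2 = f(L/D)V²/2g = 543.1 m
Series → Q common, losses add: H = Σh = 552.3 m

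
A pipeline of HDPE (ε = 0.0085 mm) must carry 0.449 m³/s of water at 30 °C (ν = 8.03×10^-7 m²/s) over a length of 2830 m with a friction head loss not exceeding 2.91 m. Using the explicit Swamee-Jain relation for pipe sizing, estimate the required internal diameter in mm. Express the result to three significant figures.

Swamee-Jain (Type III): D = 0.66·[ε^1.25·(LQ²/(gh_f))^4.75 + ν·Q^9.4·(L/(gh_f))^5.2]^0.04
LQ²/(gh_f) = 19.99; L/(gh_f) = 99.13
Term 1 = ε^1.25·(…)^4.75 = 0.692; Term 2 = ν·Q^9.4·(…)^5.2 = 10.4
D = 0.66·(0.692 + 10.4)^0.04 = 0.7266 m = 727 mm
Check: V = 1.08 m/s, Re = 9.80×10^5, f = 0.01193, h_f = 2.78 m ≈ 2.91 m ✓

D ≈ 727 mm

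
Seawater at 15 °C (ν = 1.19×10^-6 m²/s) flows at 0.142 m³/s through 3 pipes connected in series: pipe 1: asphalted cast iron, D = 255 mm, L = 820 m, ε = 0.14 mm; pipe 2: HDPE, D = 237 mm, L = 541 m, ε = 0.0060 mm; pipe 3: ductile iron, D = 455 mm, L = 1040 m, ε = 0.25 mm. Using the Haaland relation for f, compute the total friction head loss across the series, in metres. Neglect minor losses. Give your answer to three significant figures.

H ≈ 39.6 m

Pipe 1: V = 2.780 m/s, Re = 5.96×10^5, ε/D = 5.49×10^-4, f = 0.01776, h_1 = f(L/D)V²/2g = 22.51 m
Pipe 2: V = 3.219 m/s, Re = 6.41×10^5, ε/D = 2.53×10^-5, f = 0.01286, h_2 = f(L/D)V²/2g = 15.50 m
Pipe 3: V = 0.8733 m/s, Re = 3.34×10^5, ε/D = 5.49×10^-4, f = 0.01824, h_3 = f(L/D)V²/2g = 1.621 m
Series → Q common, losses add: H = Σh = 39.63 m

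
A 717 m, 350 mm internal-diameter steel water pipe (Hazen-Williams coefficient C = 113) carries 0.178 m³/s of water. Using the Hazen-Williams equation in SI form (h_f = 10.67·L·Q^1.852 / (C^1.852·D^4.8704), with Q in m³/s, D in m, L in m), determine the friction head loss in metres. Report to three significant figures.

h_f ≈ 8.20 m

h_f = 10.67·717·0.178^1.852 / (113^1.852·0.350^4.8704) = 8.198 m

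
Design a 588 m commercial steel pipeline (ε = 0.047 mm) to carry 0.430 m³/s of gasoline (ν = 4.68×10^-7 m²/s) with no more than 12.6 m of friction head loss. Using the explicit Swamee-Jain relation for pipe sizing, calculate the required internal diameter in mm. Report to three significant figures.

D ≈ 395 mm

Swamee-Jain (Type III): D = 0.66·[ε^1.25·(LQ²/(gh_f))^4.75 + ν·Q^9.4·(L/(gh_f))^5.2]^0.04
LQ²/(gh_f) = 0.8796; L/(gh_f) = 4.757
Term 1 = ε^1.25·(…)^4.75 = 2.12×10^-6; Term 2 = ν·Q^9.4·(…)^5.2 = 5.58×10^-7
D = 0.66·(2.12×10^-6 + 5.58×10^-7)^0.04 = 0.3950 m = 395 mm
Check: V = 3.51 m/s, Re = 2.96×10^6, f = 0.01297, h_f = 12.1 m ≈ 12.6 m ✓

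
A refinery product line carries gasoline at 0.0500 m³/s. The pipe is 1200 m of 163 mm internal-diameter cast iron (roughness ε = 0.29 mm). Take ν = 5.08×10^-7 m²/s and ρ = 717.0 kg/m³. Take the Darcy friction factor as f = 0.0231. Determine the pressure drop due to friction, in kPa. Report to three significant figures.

Δp ≈ 350 kPa

V = 4Q/(πD²) = 4·0.0500/(π·0.163²) = 2.396 m/s
h_f = f(L/D)V²/(2g) = 0.02310·(1200/0.163)·2.396²/(2·9.81) = 49.76 m
Δp = ρg·h_f = 717.0·9.81·49.76 = 350.0 kPa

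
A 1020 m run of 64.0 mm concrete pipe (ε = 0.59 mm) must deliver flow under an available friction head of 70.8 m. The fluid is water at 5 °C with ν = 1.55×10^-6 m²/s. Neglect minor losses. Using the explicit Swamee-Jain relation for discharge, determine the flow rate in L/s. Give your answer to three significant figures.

Q ≈ 4.88 L/s

Swamee-Jain (Type II): Q = -0.965·√(gD⁵h_f/L)·ln[ε/(3.7D) + √(3.17ν²L/(gD³h_f))]
√(gD⁵h_f/L) = √(9.81·0.0640⁵·70.8/1020) = 8.551×10^-4
ε/(3.7D) = 0.00249; √(3.17ν²L/(gD³h_f)) = 2.07×10^-4
Q = -0.965·8.551×10^-4·ln(0.002698) = 0.004881 m³/s
Check: V = 1.52 m/s, Re = 6.26×10^4, f = 0.03821, h_f = 71.5 m ≈ 70.8 m ✓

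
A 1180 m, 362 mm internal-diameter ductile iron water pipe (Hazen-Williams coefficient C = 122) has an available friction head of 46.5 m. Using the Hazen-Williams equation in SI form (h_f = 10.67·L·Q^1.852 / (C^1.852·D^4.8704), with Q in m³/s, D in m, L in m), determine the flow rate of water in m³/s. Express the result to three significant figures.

Rearranging: Q = [h_f·C^1.852·D^4.8704 / (10.67·L)]^(1/1.852)
Q = [46.5·122^1.852·0.362^4.8704 / (10.67·1180)]^0.540 = 0.4096 m³/s

Q ≈ 0.410 m³/s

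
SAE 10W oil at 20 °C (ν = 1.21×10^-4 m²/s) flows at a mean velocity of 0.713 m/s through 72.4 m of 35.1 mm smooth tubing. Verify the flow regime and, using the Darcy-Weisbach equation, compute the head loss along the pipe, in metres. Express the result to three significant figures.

Re = VD/ν = 0.713·0.03510/1.21×10^-4 = 207 → laminar (Re < 2300)
f = 64/Re = 0.3094
h_f = f(L/D)V²/(2g) = 0.3094·(72.4/0.03510)·0.713²/(2·9.81) = 16.54 m

h_f ≈ 16.5 m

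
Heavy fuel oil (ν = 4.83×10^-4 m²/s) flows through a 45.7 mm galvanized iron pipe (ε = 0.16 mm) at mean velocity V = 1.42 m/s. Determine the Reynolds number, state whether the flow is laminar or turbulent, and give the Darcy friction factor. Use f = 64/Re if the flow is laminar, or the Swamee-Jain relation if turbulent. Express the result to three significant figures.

Re ≈ 134; laminar; f = 64/Re ≈ 0.476

Re = VD/ν = 1.420·0.0457/4.83×10^-4 = 134
Re < 2300 → laminar → f = 64/Re = 0.4763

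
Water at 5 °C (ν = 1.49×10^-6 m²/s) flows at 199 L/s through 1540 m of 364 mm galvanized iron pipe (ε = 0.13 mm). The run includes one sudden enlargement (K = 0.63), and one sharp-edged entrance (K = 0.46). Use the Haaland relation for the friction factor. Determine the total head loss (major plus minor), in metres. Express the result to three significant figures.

V = 4Q/(πD²) = 1.912 m/s; V²/2g = 0.1864 m
Re = 4.67×10^5, ε/D = 3.57×10^-4 → f = 0.01666 (Haaland)
Major: h_f = f(L/D)·V²/2g = 0.01666·4231·0.1864 = 13.14 m
Minor: ΣK = 1.09; h_m = ΣK·V²/2g = 0.2032 m
Total H_L = 13.14 + 0.2032 = 13.34 m

H_L ≈ 13.3 m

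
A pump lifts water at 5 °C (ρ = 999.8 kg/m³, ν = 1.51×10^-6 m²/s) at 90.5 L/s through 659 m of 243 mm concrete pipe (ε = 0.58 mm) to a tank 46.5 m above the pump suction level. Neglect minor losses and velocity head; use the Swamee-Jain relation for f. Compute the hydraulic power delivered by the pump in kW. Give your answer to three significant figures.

P_hyd ≈ 53.1 kW

V = 4Q/(πD²) = 1.951 m/s; Re = 3.14×10^5; ε/D = 0.00239; f = 0.02521
h_f = f(L/D)V²/2g = 13.27 m
Total head H = z + h_f = 46.5 + 13.27 = 59.77 m
P_hyd = ρgQH = 999.8·9.81·0.0905·59.77 = 53.05 kW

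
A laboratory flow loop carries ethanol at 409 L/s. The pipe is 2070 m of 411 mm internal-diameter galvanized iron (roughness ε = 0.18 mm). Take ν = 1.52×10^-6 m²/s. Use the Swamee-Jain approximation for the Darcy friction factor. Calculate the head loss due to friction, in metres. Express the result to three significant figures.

V = 4Q/(πD²) = 4·0.409/(π·0.411²) = 3.083 m/s
Re = VD/ν = 3.083·0.411/1.52×10^-6 = 8.34×10^5 → turbulent
ε/D = 0.18/411 = 4.38×10^-4
Swamee-Jain: f = 0.01697
h_f = f(L/D)V²/(2g) = 0.01697·(2070/0.411)·3.083²/(2·9.81) = 41.41 m

h_f ≈ 41.4 m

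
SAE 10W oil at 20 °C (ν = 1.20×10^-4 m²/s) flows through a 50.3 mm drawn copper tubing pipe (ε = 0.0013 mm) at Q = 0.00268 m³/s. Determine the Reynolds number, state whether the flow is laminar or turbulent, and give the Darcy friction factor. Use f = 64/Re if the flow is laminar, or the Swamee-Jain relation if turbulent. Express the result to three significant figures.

V = 4Q/(πD²) = 1.349 m/s
Re = VD/ν = 1.349·0.0503/1.20×10^-4 = 565
Re < 2300 → laminar → f = 64/Re = 0.1132

Re ≈ 565; laminar; f = 64/Re ≈ 0.113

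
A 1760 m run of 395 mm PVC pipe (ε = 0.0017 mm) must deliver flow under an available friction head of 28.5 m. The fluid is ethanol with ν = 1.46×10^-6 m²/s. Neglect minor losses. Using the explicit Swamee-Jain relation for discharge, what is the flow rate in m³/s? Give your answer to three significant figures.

Swamee-Jain (Type II): Q = -0.965·√(gD⁵h_f/L)·ln[ε/(3.7D) + √(3.17ν²L/(gD³h_f))]
√(gD⁵h_f/L) = √(9.81·0.395⁵·28.5/1760) = 0.03908
ε/(3.7D) = 1.16×10^-6; √(3.17ν²L/(gD³h_f)) = 2.63×10^-5
Q = -0.965·0.03908·ln(2.743×10^-5) = 0.3962 m³/s
Check: V = 3.23 m/s, Re = 8.75×10^5, f = 0.01197, h_f = 28.4 m ≈ 28.5 m ✓

Q ≈ 0.396 m³/s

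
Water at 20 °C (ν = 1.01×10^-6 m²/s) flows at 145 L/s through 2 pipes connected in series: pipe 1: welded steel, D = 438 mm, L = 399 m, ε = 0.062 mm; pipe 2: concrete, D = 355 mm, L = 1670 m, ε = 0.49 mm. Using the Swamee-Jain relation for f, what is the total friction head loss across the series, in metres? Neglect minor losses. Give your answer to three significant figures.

H ≈ 11.9 m

Pipe 1: V = 0.9623 m/s, Re = 4.17×10^5, ε/D = 1.42×10^-4, f = 0.01522, h_1 = f(L/D)V²/2g = 0.6543 m
Pipe 2: V = 1.465 m/s, Re = 5.15×10^5, ε/D = 0.00138, f = 0.02185, h_2 = f(L/D)V²/2g = 11.24 m
Series → Q common, losses add: H = Σh = 11.90 m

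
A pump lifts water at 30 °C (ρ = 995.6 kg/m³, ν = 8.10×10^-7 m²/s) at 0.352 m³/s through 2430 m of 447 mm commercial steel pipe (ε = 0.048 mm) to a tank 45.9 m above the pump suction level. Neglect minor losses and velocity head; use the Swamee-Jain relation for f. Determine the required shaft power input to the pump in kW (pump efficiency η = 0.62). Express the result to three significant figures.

P_shaft ≈ 358 kW

V = 4Q/(πD²) = 2.243 m/s; Re = 1.24×10^6; ε/D = 1.07×10^-4; f = 0.01340
h_f = f(L/D)V²/2g = 18.68 m
Total head H = z + h_f = 45.9 + 18.68 = 64.58 m
P_hyd = ρgQH = 995.6·9.81·0.352·64.58 = 222.0 kW
P_shaft = P_hyd/η = 222.0/0.62 = 358.1 kW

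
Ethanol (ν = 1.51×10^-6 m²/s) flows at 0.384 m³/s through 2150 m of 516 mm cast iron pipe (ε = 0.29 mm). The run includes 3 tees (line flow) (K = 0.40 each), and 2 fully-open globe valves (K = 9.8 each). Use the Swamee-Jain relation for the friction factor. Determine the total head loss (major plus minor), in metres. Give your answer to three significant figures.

H_L ≈ 16.4 m

V = 4Q/(πD²) = 1.836 m/s; V²/2g = 0.1719 m
Re = 6.28×10^5, ε/D = 5.62×10^-4 → f = 0.01798 (Swamee-Jain)
Major: h_f = f(L/D)·V²/2g = 0.01798·4167·0.1719 = 12.87 m
Minor: ΣK = 20.8; h_m = ΣK·V²/2g = 3.575 m
Total H_L = 12.87 + 3.575 = 16.45 m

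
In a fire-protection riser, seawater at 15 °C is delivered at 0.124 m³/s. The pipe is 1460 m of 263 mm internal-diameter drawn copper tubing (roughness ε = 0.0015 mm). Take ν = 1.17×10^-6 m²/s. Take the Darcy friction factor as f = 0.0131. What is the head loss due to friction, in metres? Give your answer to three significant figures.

h_f ≈ 19.3 m

V = 4Q/(πD²) = 4·0.124/(π·0.263²) = 2.283 m/s
h_f = f(L/D)V²/(2g) = 0.01310·(1460/0.263)·2.283²/(2·9.81) = 19.31 m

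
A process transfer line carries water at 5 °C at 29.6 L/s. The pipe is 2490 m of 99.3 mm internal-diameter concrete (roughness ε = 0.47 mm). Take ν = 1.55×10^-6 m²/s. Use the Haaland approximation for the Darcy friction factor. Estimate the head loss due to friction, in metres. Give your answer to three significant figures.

h_f ≈ 566 m

V = 4Q/(πD²) = 4·0.0296/(π·0.0993²) = 3.822 m/s
Re = VD/ν = 3.822·0.0993/1.55×10^-6 = 2.45×10^5 → turbulent
ε/D = 0.47/99.3 = 0.00473
Haaland: f = 0.03030
h_f = f(L/D)V²/(2g) = 0.03030·(2490/0.0993)·3.822²/(2·9.81) = 565.6 m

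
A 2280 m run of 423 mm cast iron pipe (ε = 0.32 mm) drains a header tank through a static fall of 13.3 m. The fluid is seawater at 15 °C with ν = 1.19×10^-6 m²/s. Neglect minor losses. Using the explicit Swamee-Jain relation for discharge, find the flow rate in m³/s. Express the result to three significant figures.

Q ≈ 0.224 m³/s

Swamee-Jain (Type II): Q = -0.965·√(gD⁵h_f/L)·ln[ε/(3.7D) + √(3.17ν²L/(gD³h_f))]
√(gD⁵h_f/L) = √(9.81·0.423⁵·13.3/2280) = 0.02784
ε/(3.7D) = 2.04×10^-4; √(3.17ν²L/(gD³h_f)) = 3.22×10^-5
Q = -0.965·0.02784·ln(2.367×10^-4) = 0.2243 m³/s
Check: V = 1.60 m/s, Re = 5.67×10^5, f = 0.01913, h_f = 13.4 m ≈ 13.3 m ✓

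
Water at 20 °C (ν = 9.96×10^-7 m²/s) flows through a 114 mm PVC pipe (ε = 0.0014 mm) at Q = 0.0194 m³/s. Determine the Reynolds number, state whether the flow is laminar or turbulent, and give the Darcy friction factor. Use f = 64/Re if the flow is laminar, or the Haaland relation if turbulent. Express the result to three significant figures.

Re ≈ 2.18×10^5; turbulent; f ≈ 0.0153

V = 4Q/(πD²) = 1.901 m/s
Re = VD/ν = 1.901·0.114/9.96×10^-7 = 2.18×10^5
Re > 4000 → turbulent; ε/D = 1.23×10^-5
Haaland: f = 0.01533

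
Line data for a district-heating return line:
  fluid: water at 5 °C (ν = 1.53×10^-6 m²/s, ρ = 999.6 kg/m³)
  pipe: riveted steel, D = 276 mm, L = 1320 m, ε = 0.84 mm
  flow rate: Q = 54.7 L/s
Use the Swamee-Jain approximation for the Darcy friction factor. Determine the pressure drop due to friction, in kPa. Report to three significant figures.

Δp ≈ 54.5 kPa

V = 4Q/(πD²) = 4·0.0547/(π·0.276²) = 0.9143 m/s
Re = VD/ν = 0.9143·0.276/1.53×10^-6 = 1.65×10^5 → turbulent
ε/D = 0.84/276 = 0.00304
Swamee-Jain: f = 0.02727
h_f = f(L/D)V²/(2g) = 0.02727·(1320/0.276)·0.9143²/(2·9.81) = 5.557 m
Δp = ρg·h_f = 999.6·9.81·5.557 = 54.49 kPa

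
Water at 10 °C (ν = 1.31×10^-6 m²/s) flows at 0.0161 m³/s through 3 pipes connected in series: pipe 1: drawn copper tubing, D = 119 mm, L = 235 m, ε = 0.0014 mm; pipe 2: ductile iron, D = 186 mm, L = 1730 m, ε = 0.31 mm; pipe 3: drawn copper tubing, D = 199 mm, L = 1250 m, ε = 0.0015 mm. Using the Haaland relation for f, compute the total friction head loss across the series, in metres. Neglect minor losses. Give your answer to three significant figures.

Pipe 1: V = 1.448 m/s, Re = 1.31×10^5, ε/D = 1.18×10^-5, f = 0.01690, h_1 = f(L/D)V²/2g = 3.564 m
Pipe 2: V = 0.5925 m/s, Re = 8.41×10^4, ε/D = 0.00167, f = 0.02434, h_2 = f(L/D)V²/2g = 4.052 m
Pipe 3: V = 0.5176 m/s, Re = 7.86×10^4, ε/D = 7.54×10^-6, f = 0.01878, h_3 = f(L/D)V²/2g = 1.611 m
Series → Q common, losses add: H = Σh = 9.227 m

H ≈ 9.23 m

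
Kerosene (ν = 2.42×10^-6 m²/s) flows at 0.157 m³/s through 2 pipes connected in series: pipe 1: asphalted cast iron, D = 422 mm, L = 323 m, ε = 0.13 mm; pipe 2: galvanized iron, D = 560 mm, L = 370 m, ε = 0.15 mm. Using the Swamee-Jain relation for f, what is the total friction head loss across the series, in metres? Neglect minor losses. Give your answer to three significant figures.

H ≈ 1.13 m

Pipe 1: V = 1.122 m/s, Re = 1.96×10^5, ε/D = 3.08×10^-4, f = 0.01788, h_1 = f(L/D)V²/2g = 0.8791 m
Pipe 2: V = 0.6374 m/s, Re = 1.48×10^5, ε/D = 2.68×10^-4, f = 0.01828, h_2 = f(L/D)V²/2g = 0.2501 m
Series → Q common, losses add: H = Σh = 1.129 m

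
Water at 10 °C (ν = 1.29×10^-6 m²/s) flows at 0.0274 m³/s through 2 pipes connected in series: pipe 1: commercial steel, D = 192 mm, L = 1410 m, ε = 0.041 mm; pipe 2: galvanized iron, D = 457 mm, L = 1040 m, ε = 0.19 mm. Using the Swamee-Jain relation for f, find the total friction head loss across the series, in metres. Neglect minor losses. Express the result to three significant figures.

Pipe 1: V = 0.9464 m/s, Re = 1.41×10^5, ε/D = 2.14×10^-4, f = 0.01808, h_1 = f(L/D)V²/2g = 6.060 m
Pipe 2: V = 0.1670 m/s, Re = 5.92×10^4, ε/D = 4.16×10^-4, f = 0.02170, h_2 = f(L/D)V²/2g = 0.07023 m
Series → Q common, losses add: H = Σh = 6.130 m

H ≈ 6.13 m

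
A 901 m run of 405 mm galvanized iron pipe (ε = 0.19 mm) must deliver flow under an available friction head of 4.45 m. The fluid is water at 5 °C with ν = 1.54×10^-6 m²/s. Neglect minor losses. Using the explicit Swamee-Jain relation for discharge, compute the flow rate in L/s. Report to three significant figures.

Swamee-Jain (Type II): Q = -0.965·√(gD⁵h_f/L)·ln[ε/(3.7D) + √(3.17ν²L/(gD³h_f))]
√(gD⁵h_f/L) = √(9.81·0.405⁵·4.45/901) = 0.02298
ε/(3.7D) = 1.27×10^-4; √(3.17ν²L/(gD³h_f)) = 4.83×10^-5
Q = -0.965·0.02298·ln(1.751×10^-4) = 0.1918 m³/s
Check: V = 1.49 m/s, Re = 3.92×10^5, f = 0.01783, h_f = 4.48 m ≈ 4.45 m ✓

Q ≈ 192 L/s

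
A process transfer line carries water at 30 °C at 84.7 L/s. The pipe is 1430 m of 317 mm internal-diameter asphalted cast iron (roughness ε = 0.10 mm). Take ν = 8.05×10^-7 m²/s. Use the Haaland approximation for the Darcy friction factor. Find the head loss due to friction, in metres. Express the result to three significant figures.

h_f ≈ 4.36 m

V = 4Q/(πD²) = 4·0.0847/(π·0.317²) = 1.073 m/s
Re = VD/ν = 1.073·0.317/8.05×10^-7 = 4.23×10^5 → turbulent
ε/D = 0.10/317 = 3.15×10^-4
Haaland: f = 0.01646
h_f = f(L/D)V²/(2g) = 0.01646·(1430/0.317)·1.073²/(2·9.81) = 4.359 m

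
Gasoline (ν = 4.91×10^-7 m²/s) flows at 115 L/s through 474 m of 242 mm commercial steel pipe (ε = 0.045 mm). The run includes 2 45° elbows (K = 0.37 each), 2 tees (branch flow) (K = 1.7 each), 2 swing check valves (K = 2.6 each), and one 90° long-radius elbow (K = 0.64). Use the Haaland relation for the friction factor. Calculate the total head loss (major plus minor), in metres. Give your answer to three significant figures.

H_L ≈ 12.1 m

V = 4Q/(πD²) = 2.500 m/s; V²/2g = 0.3186 m
Re = 1.23×10^6, ε/D = 1.86×10^-4 → f = 0.01429 (Haaland)
Major: h_f = f(L/D)·V²/2g = 0.01429·1959·0.3186 = 8.917 m
Minor: ΣK = 9.98; h_m = ΣK·V²/2g = 3.180 m
Total H_L = 8.917 + 3.180 = 12.10 m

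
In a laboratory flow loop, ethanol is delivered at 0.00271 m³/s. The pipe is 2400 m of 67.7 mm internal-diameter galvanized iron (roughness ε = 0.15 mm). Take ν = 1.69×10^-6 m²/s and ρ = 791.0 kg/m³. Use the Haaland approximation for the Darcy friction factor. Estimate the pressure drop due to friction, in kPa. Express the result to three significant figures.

V = 4Q/(πD²) = 4·0.00271/(π·0.0677²) = 0.7528 m/s
Re = VD/ν = 0.7528·0.0677/1.69×10^-6 = 3.02×10^4 → turbulent
ε/D = 0.15/67.7 = 0.00222
Haaland: f = 0.02823
h_f = f(L/D)V²/(2g) = 0.02823·(2400/0.0677)·0.7528²/(2·9.81) = 28.91 m
Δp = ρg·h_f = 791.0·9.81·28.91 = 224.3 kPa

Δp ≈ 224 kPa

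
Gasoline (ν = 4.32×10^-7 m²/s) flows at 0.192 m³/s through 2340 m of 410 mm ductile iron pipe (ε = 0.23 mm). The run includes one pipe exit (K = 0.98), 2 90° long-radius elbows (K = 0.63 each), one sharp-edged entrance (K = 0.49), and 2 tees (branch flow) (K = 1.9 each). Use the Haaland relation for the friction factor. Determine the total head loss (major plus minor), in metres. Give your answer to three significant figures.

V = 4Q/(πD²) = 1.454 m/s; V²/2g = 0.1078 m
Re = 1.38×10^6, ε/D = 5.61×10^-4 → f = 0.01747 (Haaland)
Major: h_f = f(L/D)·V²/2g = 0.01747·5707·0.1078 = 10.75 m
Minor: ΣK = 6.53; h_m = ΣK·V²/2g = 0.7039 m
Total H_L = 10.75 + 0.7039 = 11.45 m

H_L ≈ 11.5 m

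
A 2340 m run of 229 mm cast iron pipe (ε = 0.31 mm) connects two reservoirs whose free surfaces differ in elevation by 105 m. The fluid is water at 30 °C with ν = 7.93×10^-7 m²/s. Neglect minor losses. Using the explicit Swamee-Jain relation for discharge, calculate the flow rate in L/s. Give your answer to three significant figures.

Q ≈ 126 L/s

Swamee-Jain (Type II): Q = -0.965·√(gD⁵h_f/L)·ln[ε/(3.7D) + √(3.17ν²L/(gD³h_f))]
√(gD⁵h_f/L) = √(9.81·0.229⁵·105/2340) = 0.01665
ε/(3.7D) = 3.66×10^-4; √(3.17ν²L/(gD³h_f)) = 1.94×10^-5
Q = -0.965·0.01665·ln(3.853×10^-4) = 0.1263 m³/s
Check: V = 3.07 m/s, Re = 8.86×10^5, f = 0.02153, h_f = 105 m ≈ 105 m ✓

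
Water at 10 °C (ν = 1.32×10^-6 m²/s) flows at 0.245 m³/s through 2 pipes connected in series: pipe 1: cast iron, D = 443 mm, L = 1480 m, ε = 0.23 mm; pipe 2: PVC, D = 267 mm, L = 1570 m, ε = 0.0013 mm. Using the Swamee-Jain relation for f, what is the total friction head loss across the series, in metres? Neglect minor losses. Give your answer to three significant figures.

H ≈ 76.3 m

Pipe 1: V = 1.590 m/s, Re = 5.33×10^5, ε/D = 5.19×10^-4, f = 0.01784, h_1 = f(L/D)V²/2g = 7.675 m
Pipe 2: V = 4.376 m/s, Re = 8.85×10^5, ε/D = 4.87×10^-6, f = 0.01196, h_2 = f(L/D)V²/2g = 68.65 m
Series → Q common, losses add: H = Σh = 76.32 m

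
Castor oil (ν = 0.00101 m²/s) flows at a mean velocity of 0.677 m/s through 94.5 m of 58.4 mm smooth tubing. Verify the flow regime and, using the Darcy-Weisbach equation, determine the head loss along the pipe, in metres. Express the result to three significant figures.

h_f ≈ 61.8 m

Re = VD/ν = 0.677·0.05840/0.00101 = 39.1 → laminar (Re < 2300)
f = 64/Re = 1.635
h_f = f(L/D)V²/(2g) = 1.635·(94.5/0.05840)·0.677²/(2·9.81) = 61.80 m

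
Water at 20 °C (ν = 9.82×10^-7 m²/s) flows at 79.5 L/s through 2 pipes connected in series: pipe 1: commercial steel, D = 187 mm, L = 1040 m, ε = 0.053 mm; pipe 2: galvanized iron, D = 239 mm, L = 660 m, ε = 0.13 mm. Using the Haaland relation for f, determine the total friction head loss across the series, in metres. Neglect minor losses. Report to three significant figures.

H ≈ 45.8 m

Pipe 1: V = 2.895 m/s, Re = 5.51×10^5, ε/D = 2.83×10^-4, f = 0.01592, h_1 = f(L/D)V²/2g = 37.81 m
Pipe 2: V = 1.772 m/s, Re = 4.31×10^5, ε/D = 5.44×10^-4, f = 0.01797, h_2 = f(L/D)V²/2g = 7.942 m
Series → Q common, losses add: H = Σh = 45.75 m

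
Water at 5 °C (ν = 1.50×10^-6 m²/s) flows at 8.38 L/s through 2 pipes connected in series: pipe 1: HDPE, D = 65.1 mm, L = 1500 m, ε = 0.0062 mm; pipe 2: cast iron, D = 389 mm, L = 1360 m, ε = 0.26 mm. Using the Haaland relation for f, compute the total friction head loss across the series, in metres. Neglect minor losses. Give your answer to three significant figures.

H ≈ 134 m

Pipe 1: V = 2.518 m/s, Re = 1.09×10^5, ε/D = 9.52×10^-5, f = 0.01794, h_1 = f(L/D)V²/2g = 133.6 m
Pipe 2: V = 0.07051 m/s, Re = 1.83×10^4, ε/D = 6.68×10^-4, f = 0.02751, h_2 = f(L/D)V²/2g = 0.02437 m
Series → Q common, losses add: H = Σh = 133.6 m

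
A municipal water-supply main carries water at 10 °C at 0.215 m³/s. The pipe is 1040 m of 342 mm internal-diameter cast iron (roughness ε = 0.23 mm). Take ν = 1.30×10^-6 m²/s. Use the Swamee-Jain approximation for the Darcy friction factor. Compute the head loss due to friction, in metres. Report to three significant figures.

V = 4Q/(πD²) = 4·0.215/(π·0.342²) = 2.340 m/s
Re = VD/ν = 2.340·0.342/1.30×10^-6 = 6.16×10^5 → turbulent
ε/D = 0.23/342 = 6.73×10^-4
Swamee-Jain: f = 0.01863
h_f = f(L/D)V²/(2g) = 0.01863·(1040/0.342)·2.340²/(2·9.81) = 15.82 m

h_f ≈ 15.8 m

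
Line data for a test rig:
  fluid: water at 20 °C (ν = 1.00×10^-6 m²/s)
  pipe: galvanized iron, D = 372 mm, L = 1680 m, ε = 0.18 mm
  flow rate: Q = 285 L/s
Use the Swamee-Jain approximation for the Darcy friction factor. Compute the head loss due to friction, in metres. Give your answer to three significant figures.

h_f ≈ 27.2 m

V = 4Q/(πD²) = 4·0.285/(π·0.372²) = 2.622 m/s
Re = VD/ν = 2.622·0.372/1.00×10^-6 = 9.75×10^5 → turbulent
ε/D = 0.18/372 = 4.84×10^-4
Swamee-Jain: f = 0.01720
h_f = f(L/D)V²/(2g) = 0.01720·(1680/0.372)·2.622²/(2·9.81) = 27.23 m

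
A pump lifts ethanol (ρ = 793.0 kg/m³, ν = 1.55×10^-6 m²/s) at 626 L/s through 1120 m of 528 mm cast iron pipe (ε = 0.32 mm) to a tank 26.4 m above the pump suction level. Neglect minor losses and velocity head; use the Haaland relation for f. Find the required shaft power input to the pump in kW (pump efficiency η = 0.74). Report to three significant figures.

P_shaft ≈ 278 kW

V = 4Q/(πD²) = 2.859 m/s; Re = 9.74×10^5; ε/D = 6.06×10^-4; f = 0.01787
h_f = f(L/D)V²/2g = 15.79 m
Total head H = z + h_f = 26.4 + 15.79 = 42.19 m
P_hyd = ρgQH = 793.0·9.81·0.626·42.19 = 205.5 kW
P_shaft = P_hyd/η = 205.5/0.74 = 277.7 kW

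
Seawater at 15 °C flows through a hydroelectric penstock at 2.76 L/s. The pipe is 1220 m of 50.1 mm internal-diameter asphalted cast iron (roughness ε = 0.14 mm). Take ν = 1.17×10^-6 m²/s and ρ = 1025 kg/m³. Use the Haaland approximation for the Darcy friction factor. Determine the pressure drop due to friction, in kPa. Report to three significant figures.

Δp ≈ 677 kPa

V = 4Q/(πD²) = 4·0.00276/(π·0.0501²) = 1.400 m/s
Re = VD/ν = 1.400·0.0501/1.17×10^-6 = 6.00×10^4 → turbulent
ε/D = 0.14/50.1 = 0.00279
Haaland: f = 0.02768
h_f = f(L/D)V²/(2g) = 0.02768·(1220/0.0501)·1.400²/(2·9.81) = 67.33 m
Δp = ρg·h_f = 1025·9.81·67.33 = 677.0 kPa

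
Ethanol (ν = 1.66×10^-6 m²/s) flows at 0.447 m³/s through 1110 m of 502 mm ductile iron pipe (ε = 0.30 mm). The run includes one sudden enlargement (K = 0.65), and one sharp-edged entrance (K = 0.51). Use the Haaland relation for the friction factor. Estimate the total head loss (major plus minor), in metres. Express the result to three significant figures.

H_L ≈ 10.6 m

V = 4Q/(πD²) = 2.258 m/s; V²/2g = 0.2600 m
Re = 6.83×10^5, ε/D = 5.98×10^-4 → f = 0.01798 (Haaland)
Major: h_f = f(L/D)·V²/2g = 0.01798·2211·0.2600 = 10.34 m
Minor: ΣK = 1.16; h_m = ΣK·V²/2g = 0.3016 m
Total H_L = 10.34 + 0.3016 = 10.64 m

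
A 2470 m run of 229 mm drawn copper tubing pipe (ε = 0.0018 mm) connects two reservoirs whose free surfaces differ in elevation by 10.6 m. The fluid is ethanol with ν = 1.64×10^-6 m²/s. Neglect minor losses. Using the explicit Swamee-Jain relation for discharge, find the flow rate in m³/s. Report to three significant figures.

Q ≈ 0.0444 m³/s

Swamee-Jain (Type II): Q = -0.965·√(gD⁵h_f/L)·ln[ε/(3.7D) + √(3.17ν²L/(gD³h_f))]
√(gD⁵h_f/L) = √(9.81·0.229⁵·10.6/2470) = 0.005149
ε/(3.7D) = 2.12×10^-6; √(3.17ν²L/(gD³h_f)) = 1.30×10^-4
Q = -0.965·0.005149·ln(1.320×10^-4) = 0.04439 m³/s
Check: V = 1.08 m/s, Re = 1.50×10^5, f = 0.01649, h_f = 10.5 m ≈ 10.6 m ✓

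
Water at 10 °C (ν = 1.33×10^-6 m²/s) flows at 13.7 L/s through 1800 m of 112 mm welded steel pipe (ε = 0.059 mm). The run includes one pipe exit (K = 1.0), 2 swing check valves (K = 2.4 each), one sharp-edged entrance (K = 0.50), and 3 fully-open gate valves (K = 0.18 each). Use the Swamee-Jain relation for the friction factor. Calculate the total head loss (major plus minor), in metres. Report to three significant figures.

V = 4Q/(πD²) = 1.391 m/s; V²/2g = 0.09856 m
Re = 1.17×10^5, ε/D = 5.27×10^-4 → f = 0.02014 (Swamee-Jain)
Major: h_f = f(L/D)·V²/2g = 0.02014·16071·0.09856 = 31.90 m
Minor: ΣK = 6.84; h_m = ΣK·V²/2g = 0.6741 m
Total H_L = 31.90 + 0.6741 = 32.58 m

H_L ≈ 32.6 m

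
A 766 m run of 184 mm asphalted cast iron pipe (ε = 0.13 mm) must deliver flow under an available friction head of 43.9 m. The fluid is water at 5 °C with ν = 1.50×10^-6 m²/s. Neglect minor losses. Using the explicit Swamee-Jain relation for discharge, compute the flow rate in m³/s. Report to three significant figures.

Swamee-Jain (Type II): Q = -0.965·√(gD⁵h_f/L)·ln[ε/(3.7D) + √(3.17ν²L/(gD³h_f))]
√(gD⁵h_f/L) = √(9.81·0.184⁵·43.9/766) = 0.01089
ε/(3.7D) = 1.91×10^-4; √(3.17ν²L/(gD³h_f)) = 4.51×10^-5
Q = -0.965·0.01089·ln(2.361×10^-4) = 0.08776 m³/s
Check: V = 3.30 m/s, Re = 4.05×10^5, f = 0.01913, h_f = 44.2 m ≈ 43.9 m ✓

Q ≈ 0.0878 m³/s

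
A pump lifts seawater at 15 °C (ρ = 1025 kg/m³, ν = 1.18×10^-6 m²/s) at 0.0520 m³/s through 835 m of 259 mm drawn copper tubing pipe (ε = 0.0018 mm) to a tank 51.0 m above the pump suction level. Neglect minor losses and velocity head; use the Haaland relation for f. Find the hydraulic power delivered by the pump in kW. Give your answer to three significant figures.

P_hyd ≈ 27.9 kW

V = 4Q/(πD²) = 0.9870 m/s; Re = 2.17×10^5; ε/D = 6.95×10^-6; f = 0.01530
h_f = f(L/D)V²/2g = 2.450 m
Total head H = z + h_f = 51.0 + 2.450 = 53.45 m
P_hyd = ρgQH = 1025·9.81·0.0520·53.45 = 27.95 kW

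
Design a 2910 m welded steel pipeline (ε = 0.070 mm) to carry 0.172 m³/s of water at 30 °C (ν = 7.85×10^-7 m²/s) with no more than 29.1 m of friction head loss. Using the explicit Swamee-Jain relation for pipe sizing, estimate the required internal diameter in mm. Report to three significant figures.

Swamee-Jain (Type III): D = 0.66·[ε^1.25·(LQ²/(gh_f))^4.75 + ν·Q^9.4·(L/(gh_f))^5.2]^0.04
LQ²/(gh_f) = 0.3016; L/(gh_f) = 10.19
Term 1 = ε^1.25·(…)^4.75 = 2.16×10^-8; Term 2 = ν·Q^9.4·(…)^5.2 = 8.96×10^-9
D = 0.66·(2.16×10^-8 + 8.96×10^-9)^0.04 = 0.3303 m = 330 mm
Check: V = 2.01 m/s, Re = 8.45×10^5, f = 0.01505, h_f = 27.2 m ≈ 29.1 m ✓

D ≈ 330 mm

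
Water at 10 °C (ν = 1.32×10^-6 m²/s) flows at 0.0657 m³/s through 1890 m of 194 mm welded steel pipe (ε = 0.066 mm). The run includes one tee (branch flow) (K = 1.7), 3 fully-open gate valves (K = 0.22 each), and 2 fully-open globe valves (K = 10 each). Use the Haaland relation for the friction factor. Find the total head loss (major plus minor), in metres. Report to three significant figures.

V = 4Q/(πD²) = 2.223 m/s; V²/2g = 0.2518 m
Re = 3.27×10^5, ε/D = 3.40×10^-4 → f = 0.01696 (Haaland)
Major: h_f = f(L/D)·V²/2g = 0.01696·9742·0.2518 = 41.60 m
Minor: ΣK = 22.4; h_m = ΣK·V²/2g = 5.630 m
Total H_L = 41.60 + 5.630 = 47.23 m

H_L ≈ 47.2 m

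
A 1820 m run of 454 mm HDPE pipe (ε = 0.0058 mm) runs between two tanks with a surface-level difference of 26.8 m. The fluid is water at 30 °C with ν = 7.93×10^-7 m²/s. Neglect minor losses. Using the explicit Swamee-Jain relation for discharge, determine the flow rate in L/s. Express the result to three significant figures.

Q ≈ 564 L/s

Swamee-Jain (Type II): Q = -0.965·√(gD⁵h_f/L)·ln[ε/(3.7D) + √(3.17ν²L/(gD³h_f))]
√(gD⁵h_f/L) = √(9.81·0.454⁵·26.8/1820) = 0.05278
ε/(3.7D) = 3.45×10^-6; √(3.17ν²L/(gD³h_f)) = 1.21×10^-5
Q = -0.965·0.05278·ln(1.560×10^-5) = 0.5638 m³/s
Check: V = 3.48 m/s, Re = 1.99×10^6, f = 0.01084, h_f = 26.9 m ≈ 26.8 m ✓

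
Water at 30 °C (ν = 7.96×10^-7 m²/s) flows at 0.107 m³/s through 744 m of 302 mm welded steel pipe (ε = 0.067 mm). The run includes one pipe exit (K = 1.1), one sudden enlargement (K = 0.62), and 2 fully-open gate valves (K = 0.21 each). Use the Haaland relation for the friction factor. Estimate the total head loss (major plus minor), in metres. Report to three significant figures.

H_L ≈ 4.54 m

V = 4Q/(πD²) = 1.494 m/s; V²/2g = 0.1137 m
Re = 5.67×10^5, ε/D = 2.22×10^-4 → f = 0.01535 (Haaland)
Major: h_f = f(L/D)·V²/2g = 0.01535·2464·0.1137 = 4.299 m
Minor: ΣK = 2.14; h_m = ΣK·V²/2g = 0.2434 m
Total H_L = 4.299 + 0.2434 = 4.543 m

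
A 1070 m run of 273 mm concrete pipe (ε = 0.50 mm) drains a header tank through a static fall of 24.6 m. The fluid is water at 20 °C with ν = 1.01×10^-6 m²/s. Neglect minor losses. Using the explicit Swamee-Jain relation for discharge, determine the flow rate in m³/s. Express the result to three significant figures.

Swamee-Jain (Type II): Q = -0.965·√(gD⁵h_f/L)·ln[ε/(3.7D) + √(3.17ν²L/(gD³h_f))]
√(gD⁵h_f/L) = √(9.81·0.273⁵·24.6/1070) = 0.01849
ε/(3.7D) = 4.95×10^-4; √(3.17ν²L/(gD³h_f)) = 2.65×10^-5
Q = -0.965·0.01849·ln(5.215×10^-4) = 0.1349 m³/s
Check: V = 2.30 m/s, Re = 6.23×10^5, f = 0.02330, h_f = 24.7 m ≈ 24.6 m ✓

Q ≈ 0.135 m³/s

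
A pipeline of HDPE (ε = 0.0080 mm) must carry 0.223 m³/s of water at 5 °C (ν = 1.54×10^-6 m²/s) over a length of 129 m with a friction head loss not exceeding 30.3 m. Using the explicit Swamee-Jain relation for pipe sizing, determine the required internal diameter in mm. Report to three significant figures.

Swamee-Jain (Type III): D = 0.66·[ε^1.25·(LQ²/(gh_f))^4.75 + ν·Q^9.4·(L/(gh_f))^5.2]^0.04
LQ²/(gh_f) = 0.02158; L/(gh_f) = 0.4340
Term 1 = ε^1.25·(…)^4.75 = 5.20×10^-15; Term 2 = ν·Q^9.4·(…)^5.2 = 1.50×10^-14
D = 0.66·(5.20×10^-15 + 1.50×10^-14)^0.04 = 0.1870 m = 187 mm
Check: V = 8.12 m/s, Re = 9.86×10^5, f = 0.01257, h_f = 29.2 m ≈ 30.3 m ✓

D ≈ 187 mm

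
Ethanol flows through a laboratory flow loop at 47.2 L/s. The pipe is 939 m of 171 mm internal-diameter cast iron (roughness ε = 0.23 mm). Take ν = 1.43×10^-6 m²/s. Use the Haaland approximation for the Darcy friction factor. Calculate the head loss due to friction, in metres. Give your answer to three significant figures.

h_f ≈ 26.0 m

V = 4Q/(πD²) = 4·0.0472/(π·0.171²) = 2.055 m/s
Re = VD/ν = 2.055·0.171/1.43×10^-6 = 2.46×10^5 → turbulent
ε/D = 0.23/171 = 0.00135
Haaland: f = 0.02202
h_f = f(L/D)V²/(2g) = 0.02202·(939/0.171)·2.055²/(2·9.81) = 26.03 m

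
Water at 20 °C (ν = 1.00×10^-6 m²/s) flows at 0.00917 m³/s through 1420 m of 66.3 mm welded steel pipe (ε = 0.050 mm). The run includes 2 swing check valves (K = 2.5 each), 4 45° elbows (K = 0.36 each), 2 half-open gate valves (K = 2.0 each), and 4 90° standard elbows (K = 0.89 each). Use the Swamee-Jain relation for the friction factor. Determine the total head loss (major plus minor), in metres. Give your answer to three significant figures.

H_L ≈ 162 m

V = 4Q/(πD²) = 2.656 m/s; V²/2g = 0.3596 m
Re = 1.76×10^5, ε/D = 7.54×10^-4 → f = 0.02035 (Swamee-Jain)
Major: h_f = f(L/D)·V²/2g = 0.02035·21418·0.3596 = 156.8 m
Minor: ΣK = 14.0; h_m = ΣK·V²/2g = 5.034 m
Total H_L = 156.8 + 5.034 = 161.8 m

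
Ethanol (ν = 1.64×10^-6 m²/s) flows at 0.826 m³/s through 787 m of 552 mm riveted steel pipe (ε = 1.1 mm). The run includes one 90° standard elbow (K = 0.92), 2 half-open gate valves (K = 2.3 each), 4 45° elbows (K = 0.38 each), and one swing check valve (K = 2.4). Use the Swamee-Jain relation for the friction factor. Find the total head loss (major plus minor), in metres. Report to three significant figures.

H_L ≈ 26.2 m

V = 4Q/(πD²) = 3.452 m/s; V²/2g = 0.6072 m
Re = 1.16×10^6, ε/D = 0.00199 → f = 0.02363 (Swamee-Jain)
Major: h_f = f(L/D)·V²/2g = 0.02363·1426·0.6072 = 20.45 m
Minor: ΣK = 9.44; h_m = ΣK·V²/2g = 5.732 m
Total H_L = 20.45 + 5.732 = 26.18 m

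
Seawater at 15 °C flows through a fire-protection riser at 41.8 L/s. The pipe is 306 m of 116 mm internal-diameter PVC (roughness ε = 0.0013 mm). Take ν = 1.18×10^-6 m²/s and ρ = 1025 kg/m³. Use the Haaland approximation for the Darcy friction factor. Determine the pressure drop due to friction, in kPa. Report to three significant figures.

Δp ≈ 291 kPa

V = 4Q/(πD²) = 4·0.0418/(π·0.116²) = 3.955 m/s
Re = VD/ν = 3.955·0.116/1.18×10^-6 = 3.89×10^5 → turbulent
ε/D = 0.0013/116 = 1.12×10^-5
Haaland: f = 0.01378
h_f = f(L/D)V²/(2g) = 0.01378·(306/0.116)·3.955²/(2·9.81) = 28.98 m
Δp = ρg·h_f = 1025·9.81·28.98 = 291.4 kPa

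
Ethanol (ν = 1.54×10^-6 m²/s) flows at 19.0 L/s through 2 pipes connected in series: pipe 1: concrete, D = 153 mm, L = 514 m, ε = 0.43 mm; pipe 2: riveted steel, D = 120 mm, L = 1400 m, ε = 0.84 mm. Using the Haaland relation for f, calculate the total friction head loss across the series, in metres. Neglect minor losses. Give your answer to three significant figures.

H ≈ 62.5 m

Pipe 1: V = 1.033 m/s, Re = 1.03×10^5, ε/D = 0.00281, f = 0.02693, h_1 = f(L/D)V²/2g = 4.925 m
Pipe 2: V = 1.680 m/s, Re = 1.31×10^5, ε/D = 0.00700, f = 0.03431, h_2 = f(L/D)V²/2g = 57.58 m
Series → Q common, losses add: H = Σh = 62.51 m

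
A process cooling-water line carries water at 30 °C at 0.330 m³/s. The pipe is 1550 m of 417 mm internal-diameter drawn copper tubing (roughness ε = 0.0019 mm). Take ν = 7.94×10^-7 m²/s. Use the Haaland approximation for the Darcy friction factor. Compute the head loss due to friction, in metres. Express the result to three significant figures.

V = 4Q/(πD²) = 4·0.330/(π·0.417²) = 2.416 m/s
Re = VD/ν = 2.416·0.417/7.94×10^-7 = 1.27×10^6 → turbulent
ε/D = 0.0019/417 = 4.56×10^-6
Haaland: f = 0.01123
h_f = f(L/D)V²/(2g) = 0.01123·(1550/0.417)·2.416²/(2·9.81) = 12.42 m

h_f ≈ 12.4 m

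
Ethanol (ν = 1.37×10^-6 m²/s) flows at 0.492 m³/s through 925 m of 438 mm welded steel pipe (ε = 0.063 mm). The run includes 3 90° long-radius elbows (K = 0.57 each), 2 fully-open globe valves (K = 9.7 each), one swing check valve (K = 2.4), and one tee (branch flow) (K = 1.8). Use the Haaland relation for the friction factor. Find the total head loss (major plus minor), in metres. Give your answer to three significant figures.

V = 4Q/(πD²) = 3.265 m/s; V²/2g = 0.5434 m
Re = 1.04×10^6, ε/D = 1.44×10^-4 → f = 0.01389 (Haaland)
Major: h_f = f(L/D)·V²/2g = 0.01389·2112·0.5434 = 15.94 m
Minor: ΣK = 25.3; h_m = ΣK·V²/2g = 13.75 m
Total H_L = 15.94 + 13.75 = 29.70 m

H_L ≈ 29.7 m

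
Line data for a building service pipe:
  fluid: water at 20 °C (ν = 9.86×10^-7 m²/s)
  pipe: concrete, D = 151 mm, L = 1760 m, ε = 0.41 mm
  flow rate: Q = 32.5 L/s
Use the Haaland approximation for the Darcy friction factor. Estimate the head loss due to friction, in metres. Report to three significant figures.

h_f ≈ 50.8 m

V = 4Q/(πD²) = 4·0.0325/(π·0.151²) = 1.815 m/s
Re = VD/ν = 1.815·0.151/9.86×10^-7 = 2.78×10^5 → turbulent
ε/D = 0.41/151 = 0.00272
Haaland: f = 0.02596
h_f = f(L/D)V²/(2g) = 0.02596·(1760/0.151)·1.815²/(2·9.81) = 50.80 m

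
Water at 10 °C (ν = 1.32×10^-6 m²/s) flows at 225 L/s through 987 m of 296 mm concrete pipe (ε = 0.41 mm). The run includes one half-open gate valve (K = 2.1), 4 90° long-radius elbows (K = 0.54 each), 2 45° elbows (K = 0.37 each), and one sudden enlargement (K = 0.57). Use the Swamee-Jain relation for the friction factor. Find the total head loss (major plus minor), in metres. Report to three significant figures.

H_L ≈ 42.5 m

V = 4Q/(πD²) = 3.270 m/s; V²/2g = 0.5449 m
Re = 7.33×10^5, ε/D = 0.00139 → f = 0.02172 (Swamee-Jain)
Major: h_f = f(L/D)·V²/2g = 0.02172·3334·0.5449 = 39.46 m
Minor: ΣK = 5.57; h_m = ΣK·V²/2g = 3.035 m
Total H_L = 39.46 + 3.035 = 42.49 m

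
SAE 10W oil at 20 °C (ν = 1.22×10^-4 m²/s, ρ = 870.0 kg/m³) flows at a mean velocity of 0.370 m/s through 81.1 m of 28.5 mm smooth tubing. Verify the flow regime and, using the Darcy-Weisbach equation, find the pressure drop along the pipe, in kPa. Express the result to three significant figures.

Δp ≈ 125 kPa

Re = VD/ν = 0.370·0.02850/1.22×10^-4 = 86.4 → laminar (Re < 2300)
f = 64/Re = 0.7404
h_f = f(L/D)V²/(2g) = 0.7404·(81.1/0.02850)·0.370²/(2·9.81) = 14.70 m
Δp = ρg·h_f = 870.0·9.81·14.70 = 125.5 kPa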